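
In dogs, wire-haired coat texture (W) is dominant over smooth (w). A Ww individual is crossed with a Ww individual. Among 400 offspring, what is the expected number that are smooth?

Punnett square for Ww × Ww:
Offspring genotypes: 1 WW, 2 Ww, 1 ww
wire-haired: 3, smooth: 1
smooth: 1 out of 4 → fraction 1/4
Expected count = 1/4 × 400 = 100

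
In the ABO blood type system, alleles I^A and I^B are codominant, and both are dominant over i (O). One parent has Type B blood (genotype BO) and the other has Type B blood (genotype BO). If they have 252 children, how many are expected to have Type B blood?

Cross: BO × BO
Possible offspring genotypes: 1 BB, 2 BO, 1 OO
Blood type counts: 3 Type B, 1 Type O
Probability of Type B: 3/4
Expected count = 3/4 × 252 = 189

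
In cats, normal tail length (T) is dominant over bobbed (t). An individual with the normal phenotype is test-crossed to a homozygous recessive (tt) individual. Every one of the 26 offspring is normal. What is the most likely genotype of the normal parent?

Test cross: ? × tt
All offspring are normal.
If the unknown parent were heterozygous (Tt), about half of 26 offspring would be bobbed; none are. The unknown parent is most likely homozygous dominant (TT).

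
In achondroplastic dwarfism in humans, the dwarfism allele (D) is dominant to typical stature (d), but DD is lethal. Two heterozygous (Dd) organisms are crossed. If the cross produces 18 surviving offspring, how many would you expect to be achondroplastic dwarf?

Cross: Dd × Dd
Punnett square offspring (before lethality): 1 DD, 2 Dd, 1 dd
The DD genotype is lethal (embryos die); surviving offspring: 2 Dd, 1 dd
achondroplastic dwarf: 2 out of 3 → fraction 2/3
Expected count = 2/3 × 18 = 12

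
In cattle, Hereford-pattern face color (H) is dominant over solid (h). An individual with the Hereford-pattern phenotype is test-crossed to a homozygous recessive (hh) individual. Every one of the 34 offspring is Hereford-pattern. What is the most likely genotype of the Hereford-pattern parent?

Test cross: ? × hh
All offspring are Hereford-pattern.
If the unknown parent were heterozygous (Hh), about half of 34 offspring would be solid; none are. The unknown parent is most likely homozygous dominant (HH).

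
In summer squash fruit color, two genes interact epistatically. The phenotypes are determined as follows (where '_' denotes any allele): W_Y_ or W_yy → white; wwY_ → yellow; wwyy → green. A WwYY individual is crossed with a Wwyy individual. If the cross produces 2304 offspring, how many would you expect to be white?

Cross: WwYY × Wwyy — consider each gene separately:
W gene: Ww × Ww → 1 WW, 2 Ww, 1 ww → 3 W_ : 1 ww (out of 4)
Y gene: YY × yy → 4 Yy → 4 Y_ (out of 4)
Genotype classes (out of 4 × 4 = 16): W_Y_ = 3×4 = 12; wwY_ = 1×4 = 4
Apply the phenotype rules: W_Y_ (12) → white; wwY_ (4) → yellow
Phenotype counts (out of 16): 12 white, 4 yellow
white: 12 out of 16 → fraction 3/4
Expected count = 3/4 × 2304 = 1728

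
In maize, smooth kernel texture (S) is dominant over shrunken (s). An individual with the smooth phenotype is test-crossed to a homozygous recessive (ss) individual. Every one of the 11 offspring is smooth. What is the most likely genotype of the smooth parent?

Test cross: ? × ss
All offspring are smooth.
If the unknown parent were heterozygous (Ss), about half of 11 offspring would be shrunken; none are. The unknown parent is most likely homozygous dominant (SS).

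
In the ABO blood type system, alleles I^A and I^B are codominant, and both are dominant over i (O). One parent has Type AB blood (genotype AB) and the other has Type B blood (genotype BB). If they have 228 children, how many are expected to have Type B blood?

Cross: AB × BB
Possible offspring genotypes: 2 AB, 2 BB
Blood type counts: 2 Type AB, 2 Type B
Probability of Type B: 2/4 = 1/2
Expected count = 1/2 × 228 = 114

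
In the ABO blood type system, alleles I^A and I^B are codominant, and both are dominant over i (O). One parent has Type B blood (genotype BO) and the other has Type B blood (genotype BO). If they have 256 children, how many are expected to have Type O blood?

Cross: BO × BO
Possible offspring genotypes: 1 BB, 2 BO, 1 OO
Blood type counts: 3 Type B, 1 Type O
Probability of Type O: 1/4
Expected count = 1/4 × 256 = 64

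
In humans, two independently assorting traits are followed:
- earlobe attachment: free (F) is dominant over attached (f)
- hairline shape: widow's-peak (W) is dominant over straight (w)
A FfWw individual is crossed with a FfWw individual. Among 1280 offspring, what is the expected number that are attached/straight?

Dihybrid cross FfWw × FfWw — consider each gene separately:
earlobe attachment: Ff × Ff → 1 FF, 2 Ff, 1 ff → 3 F_ : 1 ff (out of 4)
hairline shape: Ww × Ww → 1 WW, 2 Ww, 1 ww → 3 W_ : 1 ww (out of 4)
Combine (counts out of 4 × 4 = 16): free/widow's-peak (F_W_) = 3×3 = 9; free/straight (F_ww) = 3×1 = 3; attached/widow's-peak (ffW_) = 1×3 = 3; attached/straight (ffww) = 1×1 = 1
Phenotype counts (out of 16): 9 free/widow's-peak, 3 free/straight, 3 attached/widow's-peak, 1 attached/straight
attached/straight: 1 out of 16 → fraction 1/16
Expected count = 1/16 × 1280 = 80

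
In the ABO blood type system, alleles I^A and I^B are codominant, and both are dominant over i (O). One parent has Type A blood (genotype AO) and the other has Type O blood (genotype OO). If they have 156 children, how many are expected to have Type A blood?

Cross: AO × OO
Possible offspring genotypes: 2 AO, 2 OO
Blood type counts: 2 Type A, 2 Type O
Probability of Type A: 2/4 = 1/2
Expected count = 1/2 × 156 = 78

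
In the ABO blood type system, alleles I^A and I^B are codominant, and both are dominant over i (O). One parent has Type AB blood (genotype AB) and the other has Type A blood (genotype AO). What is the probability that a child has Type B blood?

Cross: AB × AO
Possible offspring genotypes: 1 AA, 1 AO, 1 AB, 1 BO
Blood type counts: 2 Type A, 1 Type AB, 1 Type B
Probability of Type B: 1/4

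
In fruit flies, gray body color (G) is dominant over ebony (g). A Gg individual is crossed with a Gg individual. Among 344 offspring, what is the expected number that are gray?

Punnett square for Gg × Gg:
Offspring genotypes: 1 GG, 2 Gg, 1 gg
gray: 3, ebony: 1
gray: 3 out of 4 → fraction 3/4
Expected count = 3/4 × 344 = 258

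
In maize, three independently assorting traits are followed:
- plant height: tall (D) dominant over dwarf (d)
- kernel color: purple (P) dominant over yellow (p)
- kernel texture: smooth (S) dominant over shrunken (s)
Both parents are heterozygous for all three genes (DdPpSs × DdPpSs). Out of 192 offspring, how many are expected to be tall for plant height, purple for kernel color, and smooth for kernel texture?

Trihybrid cross: DdPpSs × DdPpSs
Each trait segregates independently with a 3:1 phenotypic ratio, so each gene contributes 3/4 (dominant) or 1/4 (recessive).
Target: tall (plant height), purple (kernel color), smooth (kernel texture)
Probability = product of independent per-trait probabilities
= 3/4 × 3/4 × 3/4 = 27/64
Expected count = 27/64 × 192 = 81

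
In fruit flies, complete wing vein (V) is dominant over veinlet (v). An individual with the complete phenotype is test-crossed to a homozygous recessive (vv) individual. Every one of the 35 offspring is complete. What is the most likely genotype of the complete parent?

Test cross: ? × vv
All offspring are complete.
If the unknown parent were heterozygous (Vv), about half of 35 offspring would be veinlet; none are. The unknown parent is most likely homozygous dominant (VV).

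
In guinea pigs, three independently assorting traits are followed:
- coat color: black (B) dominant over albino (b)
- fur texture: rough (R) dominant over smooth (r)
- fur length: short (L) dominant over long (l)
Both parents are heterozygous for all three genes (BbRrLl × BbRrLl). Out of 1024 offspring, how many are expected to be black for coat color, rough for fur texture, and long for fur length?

Trihybrid cross: BbRrLl × BbRrLl
Each trait segregates independently with a 3:1 phenotypic ratio, so each gene contributes 3/4 (dominant) or 1/4 (recessive).
Target: black (coat color), rough (fur texture), long (fur length)
Probability = product of independent per-trait probabilities
= 3/4 × 3/4 × 1/4 = 9/64
Expected count = 9/64 × 1024 = 144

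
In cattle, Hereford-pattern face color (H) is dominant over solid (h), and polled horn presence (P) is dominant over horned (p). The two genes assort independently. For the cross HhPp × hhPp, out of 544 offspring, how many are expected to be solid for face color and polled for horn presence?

Dihybrid cross HhPp × hhPp — consider each gene separately:
face color: Hh × hh → 2 Hh, 2 hh → 2 H_ : 2 hh (out of 4)
horn presence: Pp × Pp → 1 PP, 2 Pp, 1 pp → 3 P_ : 1 pp (out of 4)
Looking for: solid (hh) and polled (P_)
P(solid) = 2/4, P(polled) = 3/4
P(both) = 2/4 × 3/4 = 6/16 = 3/8
Expected count = 3/8 × 544 = 204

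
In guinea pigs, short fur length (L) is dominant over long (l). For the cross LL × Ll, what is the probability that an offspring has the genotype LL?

Punnett square for LL × Ll:
Offspring genotypes: 2 LL, 2 Ll
Total offspring: 4
Count with target: 2
Probability: 2/4 = 1/2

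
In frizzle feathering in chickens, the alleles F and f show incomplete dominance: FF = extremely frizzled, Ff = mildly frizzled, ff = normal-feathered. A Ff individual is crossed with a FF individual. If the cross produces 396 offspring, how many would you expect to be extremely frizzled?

Punnett square for Ff × FF:
Offspring genotypes: 2 FF, 2 Ff
Phenotype counts: 2 extremely frizzled, 2 mildly frizzled
extremely frizzled: 2 out of 4 → fraction 1/2
Expected count = 1/2 × 396 = 198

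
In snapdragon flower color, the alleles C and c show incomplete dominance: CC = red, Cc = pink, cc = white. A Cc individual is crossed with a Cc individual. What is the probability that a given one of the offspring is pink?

Punnett square for Cc × Cc:
Offspring genotypes: 1 CC, 2 Cc, 1 cc
Phenotype counts: 1 red, 2 pink, 1 white
pink: 2 out of 4
Probability: 2/4 = 1/2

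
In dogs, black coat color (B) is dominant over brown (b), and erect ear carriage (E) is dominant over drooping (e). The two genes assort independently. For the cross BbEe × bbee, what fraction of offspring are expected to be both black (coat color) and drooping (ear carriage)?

Dihybrid cross BbEe × bbee — consider each gene separately:
coat color: Bb × bb → 2 Bb, 2 bb → 2 B_ : 2 bb (out of 4)
ear carriage: Ee × ee → 2 Ee, 2 ee → 2 E_ : 2 ee (out of 4)
Looking for: black (B_) and drooping (ee)
P(black) = 2/4, P(drooping) = 2/4
P(both) = 2/4 × 2/4 = 4/16 = 1/4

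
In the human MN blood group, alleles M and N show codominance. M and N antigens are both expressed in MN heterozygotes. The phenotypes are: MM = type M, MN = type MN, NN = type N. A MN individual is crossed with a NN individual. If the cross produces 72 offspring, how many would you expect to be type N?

Punnett square for MN × NN:
Offspring genotypes: 2 MN, 2 NN
Phenotype counts: 2 type MN, 2 type N
type N: 2 out of 4 → fraction 1/2
Expected count = 1/2 × 72 = 36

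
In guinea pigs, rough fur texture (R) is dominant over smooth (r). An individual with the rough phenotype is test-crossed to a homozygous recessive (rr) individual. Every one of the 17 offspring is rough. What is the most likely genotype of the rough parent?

Test cross: ? × rr
All offspring are rough.
If the unknown parent were heterozygous (Rr), about half of 17 offspring would be smooth; none are. The unknown parent is most likely homozygous dominant (RR).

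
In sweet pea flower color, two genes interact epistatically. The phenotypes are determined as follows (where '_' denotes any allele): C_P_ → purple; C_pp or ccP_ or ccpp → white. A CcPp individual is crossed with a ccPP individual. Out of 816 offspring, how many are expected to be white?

Cross: CcPp × ccPP — consider each gene separately:
C gene: Cc × cc → 2 Cc, 2 cc → 2 C_ : 2 cc (out of 4)
P gene: Pp × PP → 2 PP, 2 Pp → 4 P_ (out of 4)
Genotype classes (out of 4 × 4 = 16): C_P_ = 2×4 = 8; ccP_ = 2×4 = 8
Apply the phenotype rules: C_P_ (8) → purple; ccP_ (8) → white
Phenotype counts (out of 16): 8 purple, 8 white
white: 8 out of 16 → fraction 1/2
Expected count = 1/2 × 816 = 408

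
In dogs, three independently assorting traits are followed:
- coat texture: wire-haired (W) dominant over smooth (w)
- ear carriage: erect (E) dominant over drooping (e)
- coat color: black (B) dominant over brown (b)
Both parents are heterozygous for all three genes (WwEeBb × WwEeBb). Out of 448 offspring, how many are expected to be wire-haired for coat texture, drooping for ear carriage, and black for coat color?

Trihybrid cross: WwEeBb × WwEeBb
Each trait segregates independently with a 3:1 phenotypic ratio, so each gene contributes 3/4 (dominant) or 1/4 (recessive).
Target: wire-haired (coat texture), drooping (ear carriage), black (coat color)
Probability = product of independent per-trait probabilities
= 3/4 × 1/4 × 3/4 = 9/64
Expected count = 9/64 × 448 = 63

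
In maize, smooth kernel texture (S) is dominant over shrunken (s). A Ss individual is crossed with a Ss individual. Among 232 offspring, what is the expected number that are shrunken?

Punnett square for Ss × Ss:
Offspring genotypes: 1 SS, 2 Ss, 1 ss
smooth: 3, shrunken: 1
shrunken: 1 out of 4 → fraction 1/4
Expected count = 1/4 × 232 = 58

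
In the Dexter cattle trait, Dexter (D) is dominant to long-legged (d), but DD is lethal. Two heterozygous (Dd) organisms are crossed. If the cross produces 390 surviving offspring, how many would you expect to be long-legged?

Cross: Dd × Dd
Punnett square offspring (before lethality): 1 DD, 2 Dd, 1 dd
The DD genotype is lethal (embryos die); surviving offspring: 2 Dd, 1 dd
long-legged: 1 out of 3 → fraction 1/3
Expected count = 1/3 × 390 = 130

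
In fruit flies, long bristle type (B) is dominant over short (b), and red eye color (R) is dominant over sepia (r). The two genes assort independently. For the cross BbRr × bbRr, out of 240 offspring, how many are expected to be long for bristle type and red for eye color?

Dihybrid cross BbRr × bbRr — consider each gene separately:
bristle type: Bb × bb → 2 Bb, 2 bb → 2 B_ : 2 bb (out of 4)
eye color: Rr × Rr → 1 RR, 2 Rr, 1 rr → 3 R_ : 1 rr (out of 4)
Looking for: long (B_) and red (R_)
P(long) = 2/4, P(red) = 3/4
P(both) = 2/4 × 3/4 = 6/16 = 3/8
Expected count = 3/8 × 240 = 90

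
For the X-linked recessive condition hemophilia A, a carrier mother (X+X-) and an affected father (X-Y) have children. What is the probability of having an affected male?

Cross: X+X- × X-Y
Offspring: 1 X+X-, 1 X+Y, 1 X-X-, 1 X-Y
Probability of an affected male: 1/4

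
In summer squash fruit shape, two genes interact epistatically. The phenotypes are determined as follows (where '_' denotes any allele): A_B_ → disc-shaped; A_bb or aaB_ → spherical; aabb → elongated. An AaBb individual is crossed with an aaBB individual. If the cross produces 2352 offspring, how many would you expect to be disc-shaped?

Cross: AaBb × aaBB — consider each gene separately:
A gene: Aa × aa → 2 Aa, 2 aa → 2 A_ : 2 aa (out of 4)
B gene: Bb × BB → 2 BB, 2 Bb → 4 B_ (out of 4)
Genotype classes (out of 4 × 4 = 16): A_B_ = 2×4 = 8; aaB_ = 2×4 = 8
Apply the phenotype rules: A_B_ (8) → disc-shaped; aaB_ (8) → spherical
Phenotype counts (out of 16): 8 disc-shaped, 8 spherical
disc-shaped: 8 out of 16 → fraction 1/2
Expected count = 1/2 × 2352 = 1176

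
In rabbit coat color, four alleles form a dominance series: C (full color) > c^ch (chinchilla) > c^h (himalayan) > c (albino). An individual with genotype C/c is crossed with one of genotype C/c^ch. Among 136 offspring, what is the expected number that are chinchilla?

Cross: C/c × C/c^ch
Allele dominance: C > c^ch > c^h > c
Offspring genotypes: 1 C/C, 1 C/c^ch, 1 C/c, 1 c^ch/c
Phenotype counts: 3 full color, 1 chinchilla
chinchilla: 1 out of 4 → fraction 1/4
Expected count = 1/4 × 136 = 34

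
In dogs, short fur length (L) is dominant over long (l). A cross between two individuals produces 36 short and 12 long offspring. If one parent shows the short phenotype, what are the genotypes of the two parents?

Observed offspring: 36 short, 12 long
The observed ratio simplifies to 3:1. Long (ll) offspring appear, so each parent must contribute one l allele. The parent stated to show short carries L, so it is Ll. The other parent is then either Ll or ll: Ll × ll would give a 1:1 split, whereas Ll × Ll gives 3:1 — matching the data. So both parents are heterozygous (Ll × Ll).
Parent genotypes: Ll × Ll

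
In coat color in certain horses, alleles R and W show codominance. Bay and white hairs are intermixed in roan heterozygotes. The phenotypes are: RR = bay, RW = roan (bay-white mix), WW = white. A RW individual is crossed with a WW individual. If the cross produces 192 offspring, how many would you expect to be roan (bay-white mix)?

Punnett square for RW × WW:
Offspring genotypes: 2 RW, 2 WW
Phenotype counts: 2 roan (bay-white mix), 2 white
roan (bay-white mix): 2 out of 4 → fraction 1/2
Expected count = 1/2 × 192 = 96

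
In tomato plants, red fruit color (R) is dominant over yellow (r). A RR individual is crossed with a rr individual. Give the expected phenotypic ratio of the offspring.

Punnett square for RR × rr:
Offspring genotypes: 4 Rr
red: 4, yellow: 0
Ratio: all red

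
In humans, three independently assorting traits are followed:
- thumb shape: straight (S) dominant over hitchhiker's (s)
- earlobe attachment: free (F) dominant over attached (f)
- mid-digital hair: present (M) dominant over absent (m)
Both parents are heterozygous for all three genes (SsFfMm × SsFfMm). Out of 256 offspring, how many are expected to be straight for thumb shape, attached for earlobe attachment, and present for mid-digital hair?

Trihybrid cross: SsFfMm × SsFfMm
Each trait segregates independently with a 3:1 phenotypic ratio, so each gene contributes 3/4 (dominant) or 1/4 (recessive).
Target: straight (thumb shape), attached (earlobe attachment), present (mid-digital hair)
Probability = product of independent per-trait probabilities
= 3/4 × 1/4 × 3/4 = 9/64
Expected count = 9/64 × 256 = 36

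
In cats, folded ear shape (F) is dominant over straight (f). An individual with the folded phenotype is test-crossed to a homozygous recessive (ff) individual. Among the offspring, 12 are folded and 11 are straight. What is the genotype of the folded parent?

Test cross: ? × ff
Offspring: 12 folded, 11 straight — approximately 1:1.
A 1:1 ratio in a test cross indicates the unknown parent is heterozygous (Ff).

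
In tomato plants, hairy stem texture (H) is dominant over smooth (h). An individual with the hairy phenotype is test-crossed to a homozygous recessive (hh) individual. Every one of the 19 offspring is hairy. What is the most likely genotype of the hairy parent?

Test cross: ? × hh
All offspring are hairy.
If the unknown parent were heterozygous (Hh), about half of 19 offspring would be smooth; none are. The unknown parent is most likely homozygous dominant (HH).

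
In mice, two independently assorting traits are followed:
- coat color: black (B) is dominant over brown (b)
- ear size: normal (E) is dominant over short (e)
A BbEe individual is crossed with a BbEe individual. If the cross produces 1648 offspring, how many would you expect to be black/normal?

Dihybrid cross BbEe × BbEe — consider each gene separately:
coat color: Bb × Bb → 1 BB, 2 Bb, 1 bb → 3 B_ : 1 bb (out of 4)
ear size: Ee × Ee → 1 EE, 2 Ee, 1 ee → 3 E_ : 1 ee (out of 4)
Combine (counts out of 4 × 4 = 16): black/normal (B_E_) = 3×3 = 9; black/short (B_ee) = 3×1 = 3; brown/normal (bbE_) = 1×3 = 3; brown/short (bbee) = 1×1 = 1
Phenotype counts (out of 16): 9 black/normal, 3 black/short, 3 brown/normal, 1 brown/short
black/normal: 9 out of 16 → fraction 9/16
Expected count = 9/16 × 1648 = 927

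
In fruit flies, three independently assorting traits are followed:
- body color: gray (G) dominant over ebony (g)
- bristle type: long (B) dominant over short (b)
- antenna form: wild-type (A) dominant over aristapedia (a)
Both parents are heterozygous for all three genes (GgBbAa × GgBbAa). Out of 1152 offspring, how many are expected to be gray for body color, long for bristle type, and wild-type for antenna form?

Trihybrid cross: GgBbAa × GgBbAa
Each trait segregates independently with a 3:1 phenotypic ratio, so each gene contributes 3/4 (dominant) or 1/4 (recessive).
Target: gray (body color), long (bristle type), wild-type (antenna form)
Probability = product of independent per-trait probabilities
= 3/4 × 3/4 × 3/4 = 27/64
Expected count = 27/64 × 1152 = 486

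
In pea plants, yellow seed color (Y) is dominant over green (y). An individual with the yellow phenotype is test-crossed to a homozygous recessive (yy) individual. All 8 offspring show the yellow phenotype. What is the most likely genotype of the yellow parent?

Test cross: ? × yy
All offspring are yellow.
If the unknown parent were heterozygous (Yy), about half of 8 offspring would be green; none are. The unknown parent is most likely homozygous dominant (YY).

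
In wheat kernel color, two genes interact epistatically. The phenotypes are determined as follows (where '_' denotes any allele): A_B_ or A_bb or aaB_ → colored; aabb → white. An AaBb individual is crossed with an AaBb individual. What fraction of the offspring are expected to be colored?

Cross: AaBb × AaBb — consider each gene separately:
A gene: Aa × Aa → 1 AA, 2 Aa, 1 aa → 3 A_ : 1 aa (out of 4)
B gene: Bb × Bb → 1 BB, 2 Bb, 1 bb → 3 B_ : 1 bb (out of 4)
Genotype classes (out of 4 × 4 = 16): A_B_ = 3×3 = 9; A_bb = 3×1 = 3; aaB_ = 1×3 = 3; aabb = 1×1 = 1
Apply the phenotype rules: A_B_ (9) + A_bb (3) + aaB_ (3) → colored; aabb (1) → white
Phenotype counts (out of 16): 15 colored, 1 white
colored: 15 out of 16
Probability: 15/16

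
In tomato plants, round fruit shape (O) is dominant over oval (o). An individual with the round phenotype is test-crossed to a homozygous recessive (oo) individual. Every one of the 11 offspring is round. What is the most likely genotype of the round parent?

Test cross: ? × oo
All offspring are round.
If the unknown parent were heterozygous (Oo), about half of 11 offspring would be oval; none are. The unknown parent is most likely homozygous dominant (OO).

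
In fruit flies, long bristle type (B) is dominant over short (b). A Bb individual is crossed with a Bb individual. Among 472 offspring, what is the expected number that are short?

Punnett square for Bb × Bb:
Offspring genotypes: 1 BB, 2 Bb, 1 bb
long: 3, short: 1
short: 1 out of 4 → fraction 1/4
Expected count = 1/4 × 472 = 118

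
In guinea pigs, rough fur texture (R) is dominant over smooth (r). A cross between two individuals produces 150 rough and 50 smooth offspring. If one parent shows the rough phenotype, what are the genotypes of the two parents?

Observed offspring: 150 rough, 50 smooth
The observed ratio simplifies to 3:1. Smooth (rr) offspring appear, so each parent must contribute one r allele. The parent stated to show rough carries R, so it is Rr. The other parent is then either Rr or rr: Rr × rr would give a 1:1 split, whereas Rr × Rr gives 3:1 — matching the data. So both parents are heterozygous (Rr × Rr).
Parent genotypes: Rr × Rr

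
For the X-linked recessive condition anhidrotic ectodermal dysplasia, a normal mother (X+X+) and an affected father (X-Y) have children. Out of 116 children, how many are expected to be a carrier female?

Cross: X+X+ × X-Y
Offspring: 2 X+X-, 2 X+Y
Probability of a carrier female: 2/4 = 1/2
Expected count = 1/2 × 116 = 58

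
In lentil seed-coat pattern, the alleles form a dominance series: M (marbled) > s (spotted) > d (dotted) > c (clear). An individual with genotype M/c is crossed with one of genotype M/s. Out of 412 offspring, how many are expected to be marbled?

Cross: M/c × M/s
Allele dominance: M > s > d > c
Offspring genotypes: 1 M/M, 1 M/s, 1 M/c, 1 s/c
Phenotype counts: 3 marbled, 1 spotted
marbled: 3 out of 4 → fraction 3/4
Expected count = 3/4 × 412 = 309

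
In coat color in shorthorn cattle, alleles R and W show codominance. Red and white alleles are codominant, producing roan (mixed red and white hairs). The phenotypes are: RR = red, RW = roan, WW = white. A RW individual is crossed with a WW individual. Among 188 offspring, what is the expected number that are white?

Punnett square for RW × WW:
Offspring genotypes: 2 RW, 2 WW
Phenotype counts: 2 roan, 2 white
white: 2 out of 4 → fraction 1/2
Expected count = 1/2 × 188 = 94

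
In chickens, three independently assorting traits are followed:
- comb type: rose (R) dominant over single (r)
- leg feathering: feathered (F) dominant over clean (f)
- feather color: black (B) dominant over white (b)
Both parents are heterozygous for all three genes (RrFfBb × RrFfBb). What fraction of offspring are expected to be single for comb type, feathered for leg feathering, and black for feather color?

Trihybrid cross: RrFfBb × RrFfBb
Each trait segregates independently with a 3:1 phenotypic ratio, so each gene contributes 3/4 (dominant) or 1/4 (recessive).
Target: single (comb type), feathered (leg feathering), black (feather color)
Probability = product of independent per-trait probabilities
= 1/4 × 3/4 × 3/4 = 9/64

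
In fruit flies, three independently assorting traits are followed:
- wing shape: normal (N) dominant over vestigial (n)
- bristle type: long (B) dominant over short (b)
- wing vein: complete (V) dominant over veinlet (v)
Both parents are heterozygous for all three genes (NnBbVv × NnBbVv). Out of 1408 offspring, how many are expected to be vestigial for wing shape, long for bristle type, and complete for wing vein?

Trihybrid cross: NnBbVv × NnBbVv
Each trait segregates independently with a 3:1 phenotypic ratio, so each gene contributes 3/4 (dominant) or 1/4 (recessive).
Target: vestigial (wing shape), long (bristle type), complete (wing vein)
Probability = product of independent per-trait probabilities
= 1/4 × 3/4 × 3/4 = 9/64
Expected count = 9/64 × 1408 = 198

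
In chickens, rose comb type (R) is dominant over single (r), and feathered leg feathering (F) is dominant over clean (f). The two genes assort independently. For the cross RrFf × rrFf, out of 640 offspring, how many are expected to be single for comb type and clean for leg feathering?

Dihybrid cross RrFf × rrFf — consider each gene separately:
comb type: Rr × rr → 2 Rr, 2 rr → 2 R_ : 2 rr (out of 4)
leg feathering: Ff × Ff → 1 FF, 2 Ff, 1 ff → 3 F_ : 1 ff (out of 4)
Looking for: single (rr) and clean (ff)
P(single) = 2/4, P(clean) = 1/4
P(both) = 2/4 × 1/4 = 2/16 = 1/8
Expected count = 1/8 × 640 = 80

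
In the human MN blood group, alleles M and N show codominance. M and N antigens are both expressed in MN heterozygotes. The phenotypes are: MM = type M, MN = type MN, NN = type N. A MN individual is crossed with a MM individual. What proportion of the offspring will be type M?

Punnett square for MN × MM:
Offspring genotypes: 2 MM, 2 MN
Phenotype counts: 2 type M, 2 type MN
type M: 2 out of 4
Probability: 2/4 = 1/2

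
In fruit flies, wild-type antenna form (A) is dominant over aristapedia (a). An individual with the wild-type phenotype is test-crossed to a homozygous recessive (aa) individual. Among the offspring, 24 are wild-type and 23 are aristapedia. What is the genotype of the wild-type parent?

Test cross: ? × aa
Offspring: 24 wild-type, 23 aristapedia — approximately 1:1.
A 1:1 ratio in a test cross indicates the unknown parent is heterozygous (Aa).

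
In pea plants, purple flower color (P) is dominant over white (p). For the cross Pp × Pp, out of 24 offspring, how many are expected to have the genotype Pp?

Punnett square for Pp × Pp:
Offspring genotypes: 1 PP, 2 Pp, 1 pp
Total offspring: 4
Count with target: 2
Probability: 2/4 = 1/2
Expected count = 1/2 × 24 = 12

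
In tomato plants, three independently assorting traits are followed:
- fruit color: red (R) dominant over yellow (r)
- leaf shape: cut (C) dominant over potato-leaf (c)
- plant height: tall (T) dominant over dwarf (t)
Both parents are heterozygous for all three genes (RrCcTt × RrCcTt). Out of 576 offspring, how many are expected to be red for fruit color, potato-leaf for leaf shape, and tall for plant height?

Trihybrid cross: RrCcTt × RrCcTt
Each trait segregates independently with a 3:1 phenotypic ratio, so each gene contributes 3/4 (dominant) or 1/4 (recessive).
Target: red (fruit color), potato-leaf (leaf shape), tall (plant height)
Probability = product of independent per-trait probabilities
= 3/4 × 1/4 × 3/4 = 9/64
Expected count = 9/64 × 576 = 81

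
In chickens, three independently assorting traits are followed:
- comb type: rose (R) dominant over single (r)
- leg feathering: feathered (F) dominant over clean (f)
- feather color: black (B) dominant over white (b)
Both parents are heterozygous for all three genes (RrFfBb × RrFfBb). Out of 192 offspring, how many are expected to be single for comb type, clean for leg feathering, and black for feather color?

Trihybrid cross: RrFfBb × RrFfBb
Each trait segregates independently with a 3:1 phenotypic ratio, so each gene contributes 3/4 (dominant) or 1/4 (recessive).
Target: single (comb type), clean (leg feathering), black (feather color)
Probability = product of independent per-trait probabilities
= 1/4 × 1/4 × 3/4 = 3/64
Expected count = 3/64 × 192 = 9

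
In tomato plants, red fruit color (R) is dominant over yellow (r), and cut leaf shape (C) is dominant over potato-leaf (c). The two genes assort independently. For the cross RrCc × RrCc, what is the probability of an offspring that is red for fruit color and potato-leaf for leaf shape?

Dihybrid cross RrCc × RrCc — consider each gene separately:
fruit color: Rr × Rr → 1 RR, 2 Rr, 1 rr → 3 R_ : 1 rr (out of 4)
leaf shape: Cc × Cc → 1 CC, 2 Cc, 1 cc → 3 C_ : 1 cc (out of 4)
Looking for: red (R_) and potato-leaf (cc)
P(red) = 3/4, P(potato-leaf) = 1/4
P(both) = 3/4 × 1/4 = 3/16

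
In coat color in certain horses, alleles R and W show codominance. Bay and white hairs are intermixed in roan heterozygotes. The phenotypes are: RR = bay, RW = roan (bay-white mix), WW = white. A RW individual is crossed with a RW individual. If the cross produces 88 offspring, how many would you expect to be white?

Punnett square for RW × RW:
Offspring genotypes: 1 RR, 2 RW, 1 WW
Phenotype counts: 1 bay, 2 roan (bay-white mix), 1 white
white: 1 out of 4 → fraction 1/4
Expected count = 1/4 × 88 = 22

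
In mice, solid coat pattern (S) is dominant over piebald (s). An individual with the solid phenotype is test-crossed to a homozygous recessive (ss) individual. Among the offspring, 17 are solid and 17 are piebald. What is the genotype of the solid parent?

Test cross: ? × ss
Offspring: 17 solid, 17 piebald — approximately 1:1.
A 1:1 ratio in a test cross indicates the unknown parent is heterozygous (Ss).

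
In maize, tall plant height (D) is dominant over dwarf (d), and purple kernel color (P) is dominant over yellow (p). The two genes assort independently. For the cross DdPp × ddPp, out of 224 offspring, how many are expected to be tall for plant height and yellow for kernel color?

Dihybrid cross DdPp × ddPp — consider each gene separately:
plant height: Dd × dd → 2 Dd, 2 dd → 2 D_ : 2 dd (out of 4)
kernel color: Pp × Pp → 1 PP, 2 Pp, 1 pp → 3 P_ : 1 pp (out of 4)
Looking for: tall (D_) and yellow (pp)
P(tall) = 2/4, P(yellow) = 1/4
P(both) = 2/4 × 1/4 = 2/16 = 1/8
Expected count = 1/8 × 224 = 28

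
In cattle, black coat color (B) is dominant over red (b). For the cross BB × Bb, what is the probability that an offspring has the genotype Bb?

Punnett square for BB × Bb:
Offspring genotypes: 2 BB, 2 Bb
Total offspring: 4
Count with target: 2
Probability: 2/4 = 1/2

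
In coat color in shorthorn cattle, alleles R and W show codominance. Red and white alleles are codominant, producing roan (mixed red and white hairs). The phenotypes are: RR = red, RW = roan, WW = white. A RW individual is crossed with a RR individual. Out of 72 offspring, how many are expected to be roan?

Punnett square for RW × RR:
Offspring genotypes: 2 RR, 2 RW
Phenotype counts: 2 red, 2 roan
roan: 2 out of 4 → fraction 1/2
Expected count = 1/2 × 72 = 36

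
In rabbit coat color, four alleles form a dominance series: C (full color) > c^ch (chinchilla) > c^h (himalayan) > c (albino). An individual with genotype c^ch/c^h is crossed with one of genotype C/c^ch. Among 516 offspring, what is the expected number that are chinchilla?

Cross: c^ch/c^h × C/c^ch
Allele dominance: C > c^ch > c^h > c
Offspring genotypes: 1 C/c^ch, 1 c^ch/c^ch, 1 C/c^h, 1 c^ch/c^h
Phenotype counts: 2 full color, 2 chinchilla
chinchilla: 2 out of 4 → fraction 1/2
Expected count = 1/2 × 516 = 258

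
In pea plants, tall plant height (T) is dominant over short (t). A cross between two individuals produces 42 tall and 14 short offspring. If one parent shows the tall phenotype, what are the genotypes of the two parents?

Observed offspring: 42 tall, 14 short
The observed ratio simplifies to 3:1. Short (tt) offspring appear, so each parent must contribute one t allele. The parent stated to show tall carries T, so it is Tt. The other parent is then either Tt or tt: Tt × tt would give a 1:1 split, whereas Tt × Tt gives 3:1 — matching the data. So both parents are heterozygous (Tt × Tt).
Parent genotypes: Tt × Tt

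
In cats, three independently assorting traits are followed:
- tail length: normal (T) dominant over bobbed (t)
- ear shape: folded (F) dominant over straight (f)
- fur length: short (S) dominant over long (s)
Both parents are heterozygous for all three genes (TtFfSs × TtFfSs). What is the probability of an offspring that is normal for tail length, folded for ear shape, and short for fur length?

Trihybrid cross: TtFfSs × TtFfSs
Each trait segregates independently with a 3:1 phenotypic ratio, so each gene contributes 3/4 (dominant) or 1/4 (recessive).
Target: normal (tail length), folded (ear shape), short (fur length)
Probability = product of independent per-trait probabilities
= 3/4 × 3/4 × 3/4 = 27/64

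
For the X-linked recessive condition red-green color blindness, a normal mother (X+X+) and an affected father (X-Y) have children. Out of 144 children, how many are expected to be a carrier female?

Cross: X+X+ × X-Y
Offspring: 2 X+X-, 2 X+Y
Probability of a carrier female: 2/4 = 1/2
Expected count = 1/2 × 144 = 72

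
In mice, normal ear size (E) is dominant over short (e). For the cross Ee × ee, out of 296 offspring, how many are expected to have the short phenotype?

Punnett square for Ee × ee:
Offspring genotypes: 2 Ee, 2 ee
Total offspring: 4
Count with target: 2
Probability: 2/4 = 1/2
Expected count = 1/2 × 296 = 148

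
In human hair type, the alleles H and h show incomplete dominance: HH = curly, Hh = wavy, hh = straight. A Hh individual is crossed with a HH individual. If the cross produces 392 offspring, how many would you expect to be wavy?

Punnett square for Hh × HH:
Offspring genotypes: 2 HH, 2 Hh
Phenotype counts: 2 curly, 2 wavy
wavy: 2 out of 4 → fraction 1/2
Expected count = 1/2 × 392 = 196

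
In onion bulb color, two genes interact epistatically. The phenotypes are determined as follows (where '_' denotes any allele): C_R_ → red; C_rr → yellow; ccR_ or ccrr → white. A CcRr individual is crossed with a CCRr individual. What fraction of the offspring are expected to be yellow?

Cross: CcRr × CCRr — consider each gene separately:
C gene: Cc × CC → 2 CC, 2 Cc → 4 C_ (out of 4)
R gene: Rr × Rr → 1 RR, 2 Rr, 1 rr → 3 R_ : 1 rr (out of 4)
Genotype classes (out of 4 × 4 = 16): C_R_ = 4×3 = 12; C_rr = 4×1 = 4
Apply the phenotype rules: C_R_ (12) → red; C_rr (4) → yellow
Phenotype counts (out of 16): 12 red, 4 yellow
yellow: 4 out of 16
Probability: 4/16 = 1/4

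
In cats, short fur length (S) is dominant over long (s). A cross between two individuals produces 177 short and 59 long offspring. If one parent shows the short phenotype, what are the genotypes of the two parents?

Observed offspring: 177 short, 59 long
The observed ratio simplifies to 3:1. Long (ss) offspring appear, so each parent must contribute one s allele. The parent stated to show short carries S, so it is Ss. The other parent is then either Ss or ss: Ss × ss would give a 1:1 split, whereas Ss × Ss gives 3:1 — matching the data. So both parents are heterozygous (Ss × Ss).
Parent genotypes: Ss × Ss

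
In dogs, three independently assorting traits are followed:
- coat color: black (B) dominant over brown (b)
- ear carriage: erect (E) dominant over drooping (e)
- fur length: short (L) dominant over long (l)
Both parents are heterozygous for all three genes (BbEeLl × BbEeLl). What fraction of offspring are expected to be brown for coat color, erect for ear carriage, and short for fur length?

Trihybrid cross: BbEeLl × BbEeLl
Each trait segregates independently with a 3:1 phenotypic ratio, so each gene contributes 3/4 (dominant) or 1/4 (recessive).
Target: brown (coat color), erect (ear carriage), short (fur length)
Probability = product of independent per-trait probabilities
= 1/4 × 3/4 × 3/4 = 9/64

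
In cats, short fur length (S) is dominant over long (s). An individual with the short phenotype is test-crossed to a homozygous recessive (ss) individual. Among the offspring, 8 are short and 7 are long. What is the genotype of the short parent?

Test cross: ? × ss
Offspring: 8 short, 7 long — approximately 1:1.
A 1:1 ratio in a test cross indicates the unknown parent is heterozygous (Ss).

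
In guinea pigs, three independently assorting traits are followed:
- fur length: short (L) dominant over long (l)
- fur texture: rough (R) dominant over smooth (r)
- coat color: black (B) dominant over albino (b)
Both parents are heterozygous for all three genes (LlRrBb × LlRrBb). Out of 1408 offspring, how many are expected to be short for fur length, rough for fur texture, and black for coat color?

Trihybrid cross: LlRrBb × LlRrBb
Each trait segregates independently with a 3:1 phenotypic ratio, so each gene contributes 3/4 (dominant) or 1/4 (recessive).
Target: short (fur length), rough (fur texture), black (coat color)
Probability = product of independent per-trait probabilities
= 3/4 × 3/4 × 3/4 = 27/64
Expected count = 27/64 × 1408 = 594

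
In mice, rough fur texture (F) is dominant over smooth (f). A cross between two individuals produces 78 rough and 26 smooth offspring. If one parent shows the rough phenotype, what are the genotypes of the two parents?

Observed offspring: 78 rough, 26 smooth
The observed ratio simplifies to 3:1. Smooth (ff) offspring appear, so each parent must contribute one f allele. The parent stated to show rough carries F, so it is Ff. The other parent is then either Ff or ff: Ff × ff would give a 1:1 split, whereas Ff × Ff gives 3:1 — matching the data. So both parents are heterozygous (Ff × Ff).
Parent genotypes: Ff × Ff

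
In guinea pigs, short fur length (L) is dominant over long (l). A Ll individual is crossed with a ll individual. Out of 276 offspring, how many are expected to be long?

Punnett square for Ll × ll:
Offspring genotypes: 2 Ll, 2 ll
short: 2, long: 2
long: 2 out of 4 → fraction 1/2
Expected count = 1/2 × 276 = 138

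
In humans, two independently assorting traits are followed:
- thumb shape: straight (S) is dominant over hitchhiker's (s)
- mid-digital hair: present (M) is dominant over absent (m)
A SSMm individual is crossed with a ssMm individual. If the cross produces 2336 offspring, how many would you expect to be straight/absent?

Dihybrid cross SSMm × ssMm — consider each gene separately:
thumb shape: SS × ss → 4 Ss → 4 S_ (out of 4)
mid-digital hair: Mm × Mm → 1 MM, 2 Mm, 1 mm → 3 M_ : 1 mm (out of 4)
Combine (counts out of 4 × 4 = 16): straight/present (S_M_) = 4×3 = 12; straight/absent (S_mm) = 4×1 = 4
Phenotype counts (out of 16): 12 straight/present, 4 straight/absent
straight/absent: 4 out of 16 → fraction 1/4
Expected count = 1/4 × 2336 = 584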